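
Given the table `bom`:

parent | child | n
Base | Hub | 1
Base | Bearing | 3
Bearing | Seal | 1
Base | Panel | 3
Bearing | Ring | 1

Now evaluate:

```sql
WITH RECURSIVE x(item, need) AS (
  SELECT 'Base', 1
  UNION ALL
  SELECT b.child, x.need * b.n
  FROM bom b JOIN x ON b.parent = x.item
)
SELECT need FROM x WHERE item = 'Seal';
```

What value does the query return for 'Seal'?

Base: (Base, need=1).
Iteration 1: components of {Base} -> Bearing = 1*3 = 3, Hub = 1*1 = 1, Panel = 1*3 = 3.
Iteration 2: components of {Bearing,Hub,Panel} -> Ring = 3*1 = 3, Seal = 3*1 = 3.
Iteration 3: no further components; recursion stops.

3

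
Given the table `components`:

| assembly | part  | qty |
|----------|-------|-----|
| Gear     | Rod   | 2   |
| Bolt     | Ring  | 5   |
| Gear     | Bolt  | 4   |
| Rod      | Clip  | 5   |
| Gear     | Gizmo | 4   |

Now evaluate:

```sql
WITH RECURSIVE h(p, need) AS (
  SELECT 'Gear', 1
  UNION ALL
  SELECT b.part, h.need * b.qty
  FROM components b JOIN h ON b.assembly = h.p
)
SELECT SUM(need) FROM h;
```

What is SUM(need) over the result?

Base: (Gear, need=1).
Iteration 1: components of {Gear} -> Bolt = 1*4 = 4, Gizmo = 1*4 = 4, Rod = 1*2 = 2.
Iteration 2: components of {Bolt,Gizmo,Rod} -> Clip = 2*5 = 10, Ring = 4*5 = 20.
Iteration 3: no further components; recursion stops.
SUM(need) = 1 + 2 + 4 + 4 + 10 + 20 = 41.

41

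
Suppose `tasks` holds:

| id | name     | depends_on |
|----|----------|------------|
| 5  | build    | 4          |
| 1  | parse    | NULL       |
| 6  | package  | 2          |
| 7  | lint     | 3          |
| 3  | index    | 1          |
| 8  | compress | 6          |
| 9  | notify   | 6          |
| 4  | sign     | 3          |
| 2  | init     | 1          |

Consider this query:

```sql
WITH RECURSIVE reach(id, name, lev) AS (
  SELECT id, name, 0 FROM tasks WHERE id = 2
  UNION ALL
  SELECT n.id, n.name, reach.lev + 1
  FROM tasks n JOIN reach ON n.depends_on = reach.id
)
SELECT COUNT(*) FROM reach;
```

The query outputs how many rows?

Base: id=2 (init) at lev 0.
Iteration 1: rows with depends_on in {2} -> package (id 6, lev 1).
Iteration 2: rows with depends_on in {6} -> compress (id 8, lev 2), notify (id 9, lev 2).
Iteration 3: no rows with depends_on in {8,9}; recursion stops.
Total rows emitted: 4.

4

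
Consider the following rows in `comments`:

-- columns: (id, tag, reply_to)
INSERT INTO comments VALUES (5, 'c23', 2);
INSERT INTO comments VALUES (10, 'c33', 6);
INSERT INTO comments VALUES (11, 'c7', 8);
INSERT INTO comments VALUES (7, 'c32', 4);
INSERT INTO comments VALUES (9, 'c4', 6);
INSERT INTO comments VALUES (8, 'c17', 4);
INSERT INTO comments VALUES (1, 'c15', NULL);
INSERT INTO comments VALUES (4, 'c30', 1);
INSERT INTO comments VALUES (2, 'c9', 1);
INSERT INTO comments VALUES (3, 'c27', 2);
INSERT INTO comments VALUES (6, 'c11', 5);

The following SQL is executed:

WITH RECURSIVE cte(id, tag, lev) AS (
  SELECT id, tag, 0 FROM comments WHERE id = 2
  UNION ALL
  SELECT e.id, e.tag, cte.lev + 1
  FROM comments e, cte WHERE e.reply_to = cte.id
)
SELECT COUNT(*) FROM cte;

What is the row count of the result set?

Base: id=2 (c9) at lev 0.
Iteration 1: rows with reply_to in {2} -> c27 (id 3, lev 1), c23 (id 5, lev 1).
Iteration 2: rows with reply_to in {3,5} -> c11 (id 6, lev 2).
Iteration 3: rows with reply_to in {6} -> c4 (id 9, lev 3), c33 (id 10, lev 3).
Iteration 4: no rows with reply_to in {9,10}; recursion stops.
Total rows emitted: 6.

6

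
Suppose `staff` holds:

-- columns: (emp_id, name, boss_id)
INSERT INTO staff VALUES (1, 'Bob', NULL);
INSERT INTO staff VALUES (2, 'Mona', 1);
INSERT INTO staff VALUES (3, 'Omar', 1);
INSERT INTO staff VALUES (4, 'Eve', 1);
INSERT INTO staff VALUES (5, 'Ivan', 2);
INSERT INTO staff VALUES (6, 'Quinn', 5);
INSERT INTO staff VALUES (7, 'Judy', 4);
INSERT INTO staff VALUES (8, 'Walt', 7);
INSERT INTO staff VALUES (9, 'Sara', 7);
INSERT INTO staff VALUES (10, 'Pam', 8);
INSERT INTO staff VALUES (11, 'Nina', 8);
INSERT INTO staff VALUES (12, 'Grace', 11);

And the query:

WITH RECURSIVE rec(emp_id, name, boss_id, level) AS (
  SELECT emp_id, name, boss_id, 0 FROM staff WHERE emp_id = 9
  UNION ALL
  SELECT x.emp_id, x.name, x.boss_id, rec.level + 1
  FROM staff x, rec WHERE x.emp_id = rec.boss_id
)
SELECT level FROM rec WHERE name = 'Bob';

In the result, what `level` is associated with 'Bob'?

Base: emp_id=9 (Sara), boss_id=7, level 0.
Iteration 1: join on emp_id=7 -> Judy (id 7, boss_id=4, level 1).
Iteration 2: join on emp_id=4 -> Eve (id 4, boss_id=1, level 2).
Iteration 3: join on emp_id=1 -> Bob (id 1, boss_id=NULL, level 3).
Iteration 4: boss_id is NULL; no match; recursion stops.

3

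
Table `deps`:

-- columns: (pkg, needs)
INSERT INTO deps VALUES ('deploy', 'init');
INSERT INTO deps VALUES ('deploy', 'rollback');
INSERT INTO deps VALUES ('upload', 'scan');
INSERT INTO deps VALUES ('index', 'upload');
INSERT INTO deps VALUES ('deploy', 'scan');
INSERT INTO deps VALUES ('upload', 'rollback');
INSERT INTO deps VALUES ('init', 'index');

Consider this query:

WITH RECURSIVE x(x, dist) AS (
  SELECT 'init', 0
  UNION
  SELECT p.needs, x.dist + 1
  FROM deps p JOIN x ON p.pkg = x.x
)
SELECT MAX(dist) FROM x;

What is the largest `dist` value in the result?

3

Base: (init, dist=0).
Iteration 1: edges from {init} -> (index, dist=1).
Iteration 2: edges from {index} -> (upload, dist=2).
Iteration 3: edges from {upload} -> (rollback, dist=3), (scan, dist=3).
Iteration 4: no outgoing edges from {rollback,scan}; recursion stops.
dist values: 0, 1, 2, 3, 3; the maximum is 3.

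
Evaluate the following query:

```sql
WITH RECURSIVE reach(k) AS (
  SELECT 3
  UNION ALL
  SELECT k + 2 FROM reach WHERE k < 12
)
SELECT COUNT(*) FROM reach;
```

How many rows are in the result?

Base: k=3.
Iteration 1: 3 < 12 holds -> k = 3 + 2 = 5.
Iteration 2: 5 < 12 holds -> k = 5 + 2 = 7.
Iteration 3: 7 < 12 holds -> k = 7 + 2 = 9.
Iteration 4: 9 < 12 holds -> k = 9 + 2 = 11.
Iteration 5: 11 < 12 holds -> k = 11 + 2 = 13.
Iteration 6: 13 < 12 fails; recursion stops.
Total rows emitted: 6.

6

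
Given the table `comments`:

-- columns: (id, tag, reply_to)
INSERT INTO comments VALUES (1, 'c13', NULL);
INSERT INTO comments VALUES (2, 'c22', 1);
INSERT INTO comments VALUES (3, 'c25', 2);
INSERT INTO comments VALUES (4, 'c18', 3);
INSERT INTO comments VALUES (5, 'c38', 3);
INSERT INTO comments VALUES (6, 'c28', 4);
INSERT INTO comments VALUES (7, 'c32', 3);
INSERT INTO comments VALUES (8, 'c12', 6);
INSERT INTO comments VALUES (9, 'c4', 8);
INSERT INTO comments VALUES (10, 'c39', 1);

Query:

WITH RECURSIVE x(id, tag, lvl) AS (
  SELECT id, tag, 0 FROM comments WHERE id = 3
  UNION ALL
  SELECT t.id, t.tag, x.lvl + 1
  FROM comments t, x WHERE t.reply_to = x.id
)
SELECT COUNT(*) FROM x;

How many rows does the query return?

7

Base: id=3 (c25) at lvl 0.
Iteration 1: rows with reply_to in {3} -> c18 (id 4, lvl 1), c38 (id 5, lvl 1), c32 (id 7, lvl 1).
Iteration 2: rows with reply_to in {4,5,7} -> c28 (id 6, lvl 2).
Iteration 3: rows with reply_to in {6} -> c12 (id 8, lvl 3).
Iteration 4: rows with reply_to in {8} -> c4 (id 9, lvl 4).
Iteration 5: no rows with reply_to in {9}; recursion stops.
Total rows emitted: 7.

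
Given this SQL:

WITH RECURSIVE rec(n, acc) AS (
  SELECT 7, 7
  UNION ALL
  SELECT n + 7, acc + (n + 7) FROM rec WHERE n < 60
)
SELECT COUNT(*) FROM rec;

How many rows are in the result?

Base: n=7, acc=7.
Iteration 1: 7 < 60 holds -> n = 7 + 7 = 14, acc = 7 + 14 = 21.
Iteration 2: 14 < 60 holds -> n = 14 + 7 = 21, acc = 21 + 21 = 42.
Iteration 3: 21 < 60 holds -> n = 21 + 7 = 28, acc = 42 + 28 = 70.
Iteration 4: 28 < 60 holds -> n = 28 + 7 = 35, acc = 70 + 35 = 105.
Iteration 5: 35 < 60 holds -> n = 35 + 7 = 42, acc = 105 + 42 = 147.
Iteration 6: 42 < 60 holds -> n = 42 + 7 = 49, acc = 147 + 49 = 196.
Iteration 7: 49 < 60 holds -> n = 49 + 7 = 56, acc = 196 + 56 = 252.
Iteration 8: 56 < 60 holds -> n = 56 + 7 = 63, acc = 252 + 63 = 315.
Iteration 9: 63 < 60 fails; recursion stops.
Total rows emitted: 9.

9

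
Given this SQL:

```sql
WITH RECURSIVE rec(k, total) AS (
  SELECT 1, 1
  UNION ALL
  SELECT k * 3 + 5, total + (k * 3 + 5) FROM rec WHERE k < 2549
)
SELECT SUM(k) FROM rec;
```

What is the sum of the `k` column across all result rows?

3808

Base: k=1, total=1.
Iteration 1: 1 < 2549 holds -> k = 1 * 3 + 5 = 8, total = 1 + 8 = 9.
Iteration 2: 8 < 2549 holds -> k = 8 * 3 + 5 = 29, total = 9 + 29 = 38.
Iteration 3: 29 < 2549 holds -> k = 29 * 3 + 5 = 92, total = 38 + 92 = 130.
Iteration 4: 92 < 2549 holds -> k = 92 * 3 + 5 = 281, total = 130 + 281 = 411.
Iteration 5: 281 < 2549 holds -> k = 281 * 3 + 5 = 848, total = 411 + 848 = 1259.
Iteration 6: 848 < 2549 holds -> k = 848 * 3 + 5 = 2549, total = 1259 + 2549 = 3808.
Iteration 7: 2549 < 2549 fails; recursion stops.
SUM(k) = 1 + 8 + 29 + 92 + 281 + 848 + 2549 = 3808.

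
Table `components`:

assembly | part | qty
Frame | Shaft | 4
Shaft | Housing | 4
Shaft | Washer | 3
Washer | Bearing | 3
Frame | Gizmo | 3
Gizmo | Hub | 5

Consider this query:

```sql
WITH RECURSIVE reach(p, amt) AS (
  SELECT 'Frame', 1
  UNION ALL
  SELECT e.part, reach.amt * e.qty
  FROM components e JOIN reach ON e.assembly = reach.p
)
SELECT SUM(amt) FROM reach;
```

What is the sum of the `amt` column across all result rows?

Base: (Frame, amt=1).
Iteration 1: components of {Frame} -> Gizmo = 1*3 = 3, Shaft = 1*4 = 4.
Iteration 2: components of {Gizmo,Shaft} -> Housing = 4*4 = 16, Hub = 3*5 = 15, Washer = 4*3 = 12.
Iteration 3: components of {Housing,Hub,Washer} -> Bearing = 12*3 = 36.
Iteration 4: no further components; recursion stops.
SUM(amt) = 1 + 4 + 3 + 16 + 12 + 15 + 36 = 87.

87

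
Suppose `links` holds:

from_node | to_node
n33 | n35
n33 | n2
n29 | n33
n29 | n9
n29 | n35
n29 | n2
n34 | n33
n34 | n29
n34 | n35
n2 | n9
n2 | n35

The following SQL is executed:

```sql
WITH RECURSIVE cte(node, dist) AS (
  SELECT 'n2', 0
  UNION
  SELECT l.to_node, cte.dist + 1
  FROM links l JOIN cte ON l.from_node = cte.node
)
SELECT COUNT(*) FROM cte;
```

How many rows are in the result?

3

Base: (n2, dist=0).
Iteration 1: edges from {n2} -> (n35, dist=1), (n9, dist=1).
Iteration 2: no outgoing edges from {n35,n9}; recursion stops.
Total rows emitted: 3.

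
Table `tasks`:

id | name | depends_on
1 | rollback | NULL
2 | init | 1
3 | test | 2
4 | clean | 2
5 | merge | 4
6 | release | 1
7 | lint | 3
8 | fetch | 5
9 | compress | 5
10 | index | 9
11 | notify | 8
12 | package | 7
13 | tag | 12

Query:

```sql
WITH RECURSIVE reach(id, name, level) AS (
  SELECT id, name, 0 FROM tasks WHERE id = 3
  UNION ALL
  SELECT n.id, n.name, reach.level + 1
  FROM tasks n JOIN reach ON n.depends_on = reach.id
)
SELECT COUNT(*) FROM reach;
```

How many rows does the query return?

Base: id=3 (test) at level 0.
Iteration 1: rows with depends_on in {3} -> lint (id 7, level 1).
Iteration 2: rows with depends_on in {7} -> package (id 12, level 2).
Iteration 3: rows with depends_on in {12} -> tag (id 13, level 3).
Iteration 4: no rows with depends_on in {13}; recursion stops.
Total rows emitted: 4.

4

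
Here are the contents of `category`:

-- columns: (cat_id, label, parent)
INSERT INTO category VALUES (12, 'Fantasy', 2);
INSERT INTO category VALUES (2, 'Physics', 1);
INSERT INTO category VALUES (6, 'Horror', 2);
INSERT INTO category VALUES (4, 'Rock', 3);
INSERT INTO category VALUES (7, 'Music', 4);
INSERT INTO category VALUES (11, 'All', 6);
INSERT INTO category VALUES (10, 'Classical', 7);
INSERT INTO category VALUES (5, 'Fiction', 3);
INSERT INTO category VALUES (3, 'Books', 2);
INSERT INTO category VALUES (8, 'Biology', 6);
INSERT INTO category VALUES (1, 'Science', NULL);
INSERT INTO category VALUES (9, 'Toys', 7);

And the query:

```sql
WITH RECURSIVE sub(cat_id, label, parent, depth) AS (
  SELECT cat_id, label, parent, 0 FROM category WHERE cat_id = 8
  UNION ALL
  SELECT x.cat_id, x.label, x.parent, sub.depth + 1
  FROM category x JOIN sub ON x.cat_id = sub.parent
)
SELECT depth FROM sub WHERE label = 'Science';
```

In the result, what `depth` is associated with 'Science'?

3

Base: cat_id=8 (Biology), parent=6, depth 0.
Iteration 1: join on cat_id=6 -> Horror (id 6, parent=2, depth 1).
Iteration 2: join on cat_id=2 -> Physics (id 2, parent=1, depth 2).
Iteration 3: join on cat_id=1 -> Science (id 1, parent=NULL, depth 3).
Iteration 4: parent is NULL; no match; recursion stops.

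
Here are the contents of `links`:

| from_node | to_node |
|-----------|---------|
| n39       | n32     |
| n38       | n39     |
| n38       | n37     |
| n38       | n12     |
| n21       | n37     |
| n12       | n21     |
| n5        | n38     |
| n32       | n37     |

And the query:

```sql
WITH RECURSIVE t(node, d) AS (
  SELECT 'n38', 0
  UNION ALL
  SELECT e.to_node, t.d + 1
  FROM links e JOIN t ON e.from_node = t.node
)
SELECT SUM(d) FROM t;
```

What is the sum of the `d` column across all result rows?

13

Base: (n38, d=0).
Iteration 1: edges from {n38} -> (n12, d=1), (n37, d=1), (n39, d=1).
Iteration 2: edges from {n12,n37,n39} -> (n21, d=2), (n32, d=2).
Iteration 3: edges from {n21,n32} -> (n37, d=3) x2. [UNION ALL keeps all 2 new rows, including repeats]
Iteration 4: no outgoing edges from {n37}; recursion stops.
SUM(d) = 0 + 1 + 1 + 1 + 2 + 2 + 3 + 3 = 13.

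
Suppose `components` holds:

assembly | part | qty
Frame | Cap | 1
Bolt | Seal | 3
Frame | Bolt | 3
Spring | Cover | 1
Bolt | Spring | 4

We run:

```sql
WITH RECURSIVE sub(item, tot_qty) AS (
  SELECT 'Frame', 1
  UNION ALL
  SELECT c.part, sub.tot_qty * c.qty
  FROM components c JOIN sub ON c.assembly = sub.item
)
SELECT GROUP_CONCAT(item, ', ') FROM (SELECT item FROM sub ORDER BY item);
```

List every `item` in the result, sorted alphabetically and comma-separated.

Base: (Frame, tot_qty=1).
Iteration 1: components of {Frame} -> Bolt = 1*3 = 3, Cap = 1*1 = 1.
Iteration 2: components of {Bolt,Cap} -> Seal = 3*3 = 9, Spring = 3*4 = 12.
Iteration 3: components of {Seal,Spring} -> Cover = 12*1 = 12.
Iteration 4: no further components; recursion stops.

Bolt, Cap, Cover, Frame, Seal, Spring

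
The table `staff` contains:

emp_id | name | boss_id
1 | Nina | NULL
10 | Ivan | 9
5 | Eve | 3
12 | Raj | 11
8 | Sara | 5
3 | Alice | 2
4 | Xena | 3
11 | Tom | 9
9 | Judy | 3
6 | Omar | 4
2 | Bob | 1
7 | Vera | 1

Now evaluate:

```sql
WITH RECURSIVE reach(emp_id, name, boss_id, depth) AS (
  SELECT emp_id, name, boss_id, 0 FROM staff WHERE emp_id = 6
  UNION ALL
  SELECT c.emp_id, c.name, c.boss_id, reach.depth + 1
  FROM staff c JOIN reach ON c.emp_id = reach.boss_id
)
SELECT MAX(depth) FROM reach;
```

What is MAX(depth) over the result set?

Base: emp_id=6 (Omar), boss_id=4, depth 0.
Iteration 1: join on emp_id=4 -> Xena (id 4, boss_id=3, depth 1).
Iteration 2: join on emp_id=3 -> Alice (id 3, boss_id=2, depth 2).
Iteration 3: join on emp_id=2 -> Bob (id 2, boss_id=1, depth 3).
Iteration 4: join on emp_id=1 -> Nina (id 1, boss_id=NULL, depth 4).
Iteration 5: boss_id is NULL; no match; recursion stops.
depth values: 0, 1, 2, 3, 4; the maximum is 4.

4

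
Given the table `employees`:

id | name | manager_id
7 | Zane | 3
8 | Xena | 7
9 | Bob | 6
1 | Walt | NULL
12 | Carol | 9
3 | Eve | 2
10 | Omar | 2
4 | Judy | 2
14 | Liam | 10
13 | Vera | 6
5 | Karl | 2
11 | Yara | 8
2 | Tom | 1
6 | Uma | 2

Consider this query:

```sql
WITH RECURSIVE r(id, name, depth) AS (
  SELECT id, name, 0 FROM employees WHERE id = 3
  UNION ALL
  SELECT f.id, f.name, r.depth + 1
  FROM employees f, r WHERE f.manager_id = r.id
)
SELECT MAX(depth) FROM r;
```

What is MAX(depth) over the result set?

Base: id=3 (Eve) at depth 0.
Iteration 1: rows with manager_id in {3} -> Zane (id 7, depth 1).
Iteration 2: rows with manager_id in {7} -> Xena (id 8, depth 2).
Iteration 3: rows with manager_id in {8} -> Yara (id 11, depth 3).
Iteration 4: no rows with manager_id in {11}; recursion stops.
depth values: 0, 1, 2, 3; the maximum is 3.

3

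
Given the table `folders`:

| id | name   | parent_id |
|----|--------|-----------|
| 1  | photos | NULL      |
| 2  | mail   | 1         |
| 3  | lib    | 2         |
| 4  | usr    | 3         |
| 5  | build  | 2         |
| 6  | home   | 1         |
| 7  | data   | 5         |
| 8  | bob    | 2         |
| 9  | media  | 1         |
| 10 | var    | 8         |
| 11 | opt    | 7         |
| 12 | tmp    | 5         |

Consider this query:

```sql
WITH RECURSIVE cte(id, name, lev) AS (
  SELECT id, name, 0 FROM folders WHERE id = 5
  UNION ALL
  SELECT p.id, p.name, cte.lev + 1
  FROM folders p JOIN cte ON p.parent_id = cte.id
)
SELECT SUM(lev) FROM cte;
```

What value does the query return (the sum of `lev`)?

4

Base: id=5 (build) at lev 0.
Iteration 1: rows with parent_id in {5} -> data (id 7, lev 1), tmp (id 12, lev 1).
Iteration 2: rows with parent_id in {7,12} -> opt (id 11, lev 2).
Iteration 3: no rows with parent_id in {11}; recursion stops.
SUM(lev) = 0 + 1 + 1 + 2 = 4.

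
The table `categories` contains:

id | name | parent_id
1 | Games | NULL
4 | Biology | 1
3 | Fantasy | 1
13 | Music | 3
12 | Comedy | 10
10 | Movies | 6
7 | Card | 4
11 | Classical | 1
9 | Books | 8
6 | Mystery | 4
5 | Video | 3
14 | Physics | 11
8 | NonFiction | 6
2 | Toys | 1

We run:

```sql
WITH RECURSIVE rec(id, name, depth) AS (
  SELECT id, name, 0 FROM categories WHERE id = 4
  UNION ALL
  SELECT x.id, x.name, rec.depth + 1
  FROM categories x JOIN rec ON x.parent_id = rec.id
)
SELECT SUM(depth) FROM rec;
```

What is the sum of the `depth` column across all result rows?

12

Base: id=4 (Biology) at depth 0.
Iteration 1: rows with parent_id in {4} -> Mystery (id 6, depth 1), Card (id 7, depth 1).
Iteration 2: rows with parent_id in {6,7} -> NonFiction (id 8, depth 2), Movies (id 10, depth 2).
Iteration 3: rows with parent_id in {8,10} -> Books (id 9, depth 3), Comedy (id 12, depth 3).
Iteration 4: no rows with parent_id in {9,12}; recursion stops.
SUM(depth) = 0 + 1 + 1 + 2 + 2 + 3 + 3 = 12.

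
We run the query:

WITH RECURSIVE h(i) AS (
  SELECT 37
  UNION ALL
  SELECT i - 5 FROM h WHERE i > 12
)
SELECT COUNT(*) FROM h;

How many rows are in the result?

6

Base: i=37.
Iteration 1: 37 > 12 holds -> i = 37 - 5 = 32.
Iteration 2: 32 > 12 holds -> i = 32 - 5 = 27.
Iteration 3: 27 > 12 holds -> i = 27 - 5 = 22.
Iteration 4: 22 > 12 holds -> i = 22 - 5 = 17.
Iteration 5: 17 > 12 holds -> i = 17 - 5 = 12.
Iteration 6: 12 > 12 fails; recursion stops.
Total rows emitted: 6.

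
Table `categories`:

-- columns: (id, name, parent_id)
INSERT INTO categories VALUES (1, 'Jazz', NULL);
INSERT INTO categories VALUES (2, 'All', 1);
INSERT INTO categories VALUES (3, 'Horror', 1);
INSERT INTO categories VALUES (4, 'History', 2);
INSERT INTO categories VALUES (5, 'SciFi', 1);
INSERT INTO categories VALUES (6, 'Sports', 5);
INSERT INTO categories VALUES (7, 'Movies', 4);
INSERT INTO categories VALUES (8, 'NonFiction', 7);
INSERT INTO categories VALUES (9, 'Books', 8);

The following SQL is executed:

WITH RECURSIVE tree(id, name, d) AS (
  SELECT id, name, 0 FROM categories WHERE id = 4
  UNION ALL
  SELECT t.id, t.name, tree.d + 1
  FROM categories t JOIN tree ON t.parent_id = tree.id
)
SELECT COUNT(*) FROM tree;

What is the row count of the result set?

4

Base: id=4 (History) at d 0.
Iteration 1: rows with parent_id in {4} -> Movies (id 7, d 1).
Iteration 2: rows with parent_id in {7} -> NonFiction (id 8, d 2).
Iteration 3: rows with parent_id in {8} -> Books (id 9, d 3).
Iteration 4: no rows with parent_id in {9}; recursion stops.
Total rows emitted: 4.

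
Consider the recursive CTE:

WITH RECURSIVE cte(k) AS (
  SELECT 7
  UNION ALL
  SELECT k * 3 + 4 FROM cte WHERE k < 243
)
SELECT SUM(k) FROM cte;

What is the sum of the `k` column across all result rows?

Base: k=7.
Iteration 1: 7 < 243 holds -> k = 7 * 3 + 4 = 25.
Iteration 2: 25 < 243 holds -> k = 25 * 3 + 4 = 79.
Iteration 3: 79 < 243 holds -> k = 79 * 3 + 4 = 241.
Iteration 4: 241 < 243 holds -> k = 241 * 3 + 4 = 727.
Iteration 5: 727 < 243 fails; recursion stops.
SUM(k) = 7 + 25 + 79 + 241 + 727 = 1079.

1079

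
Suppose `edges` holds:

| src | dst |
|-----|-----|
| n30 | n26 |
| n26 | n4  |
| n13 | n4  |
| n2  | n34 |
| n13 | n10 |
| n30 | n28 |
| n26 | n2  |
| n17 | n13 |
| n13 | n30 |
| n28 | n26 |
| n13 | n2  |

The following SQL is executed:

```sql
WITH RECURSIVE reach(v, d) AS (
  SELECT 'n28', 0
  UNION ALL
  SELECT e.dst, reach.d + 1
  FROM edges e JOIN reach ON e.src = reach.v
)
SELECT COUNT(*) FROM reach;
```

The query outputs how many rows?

5

Base: (n28, d=0).
Iteration 1: edges from {n28} -> (n26, d=1).
Iteration 2: edges from {n26} -> (n2, d=2), (n4, d=2).
Iteration 3: edges from {n2,n4} -> (n34, d=3).
Iteration 4: no outgoing edges from {n34}; recursion stops.
Total rows emitted: 5.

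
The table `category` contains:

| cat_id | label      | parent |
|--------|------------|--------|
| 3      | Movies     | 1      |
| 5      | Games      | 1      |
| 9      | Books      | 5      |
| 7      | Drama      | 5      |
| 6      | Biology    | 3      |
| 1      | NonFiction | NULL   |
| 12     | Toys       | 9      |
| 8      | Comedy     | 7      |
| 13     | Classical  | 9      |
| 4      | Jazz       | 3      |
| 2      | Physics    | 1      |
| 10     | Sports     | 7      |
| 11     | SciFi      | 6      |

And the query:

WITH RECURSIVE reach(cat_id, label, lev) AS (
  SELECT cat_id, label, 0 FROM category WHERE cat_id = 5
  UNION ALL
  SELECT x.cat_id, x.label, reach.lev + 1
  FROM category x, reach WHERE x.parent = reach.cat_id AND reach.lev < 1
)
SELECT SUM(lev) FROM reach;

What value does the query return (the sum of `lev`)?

2

Base: cat_id=5 (Games) at lev 0.
Iteration 1: rows with parent in {5} -> Drama (id 7, lev 1), Books (id 9, lev 1).
Iteration 2: lev < 1 fails for all current rows; recursion stops.
SUM(lev) = 0 + 1 + 1 = 2.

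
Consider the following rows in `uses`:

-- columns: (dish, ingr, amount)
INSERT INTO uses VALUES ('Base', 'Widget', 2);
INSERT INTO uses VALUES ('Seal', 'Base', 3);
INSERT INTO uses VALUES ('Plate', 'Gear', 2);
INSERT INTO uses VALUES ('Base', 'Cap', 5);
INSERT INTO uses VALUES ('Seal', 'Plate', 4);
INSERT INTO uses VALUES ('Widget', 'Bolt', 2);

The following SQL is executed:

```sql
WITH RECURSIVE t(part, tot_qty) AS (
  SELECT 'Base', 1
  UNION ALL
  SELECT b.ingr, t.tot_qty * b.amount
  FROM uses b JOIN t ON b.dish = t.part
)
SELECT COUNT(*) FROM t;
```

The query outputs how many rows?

Base: (Base, tot_qty=1).
Iteration 1: components of {Base} -> Cap = 1*5 = 5, Widget = 1*2 = 2.
Iteration 2: components of {Cap,Widget} -> Bolt = 2*2 = 4.
Iteration 3: no further components; recursion stops.
Total rows emitted: 4.

4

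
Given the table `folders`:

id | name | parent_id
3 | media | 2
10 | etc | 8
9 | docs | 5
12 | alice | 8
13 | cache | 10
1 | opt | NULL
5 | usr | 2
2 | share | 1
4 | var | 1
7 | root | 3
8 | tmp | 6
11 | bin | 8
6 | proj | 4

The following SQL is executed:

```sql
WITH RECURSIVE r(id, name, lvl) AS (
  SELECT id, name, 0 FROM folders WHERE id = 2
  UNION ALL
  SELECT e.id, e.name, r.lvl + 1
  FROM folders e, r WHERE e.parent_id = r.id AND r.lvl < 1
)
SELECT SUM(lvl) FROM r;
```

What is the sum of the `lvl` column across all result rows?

2

Base: id=2 (share) at lvl 0.
Iteration 1: rows with parent_id in {2} -> media (id 3, lvl 1), usr (id 5, lvl 1).
Iteration 2: lvl < 1 fails for all current rows; recursion stops.
SUM(lvl) = 0 + 1 + 1 = 2.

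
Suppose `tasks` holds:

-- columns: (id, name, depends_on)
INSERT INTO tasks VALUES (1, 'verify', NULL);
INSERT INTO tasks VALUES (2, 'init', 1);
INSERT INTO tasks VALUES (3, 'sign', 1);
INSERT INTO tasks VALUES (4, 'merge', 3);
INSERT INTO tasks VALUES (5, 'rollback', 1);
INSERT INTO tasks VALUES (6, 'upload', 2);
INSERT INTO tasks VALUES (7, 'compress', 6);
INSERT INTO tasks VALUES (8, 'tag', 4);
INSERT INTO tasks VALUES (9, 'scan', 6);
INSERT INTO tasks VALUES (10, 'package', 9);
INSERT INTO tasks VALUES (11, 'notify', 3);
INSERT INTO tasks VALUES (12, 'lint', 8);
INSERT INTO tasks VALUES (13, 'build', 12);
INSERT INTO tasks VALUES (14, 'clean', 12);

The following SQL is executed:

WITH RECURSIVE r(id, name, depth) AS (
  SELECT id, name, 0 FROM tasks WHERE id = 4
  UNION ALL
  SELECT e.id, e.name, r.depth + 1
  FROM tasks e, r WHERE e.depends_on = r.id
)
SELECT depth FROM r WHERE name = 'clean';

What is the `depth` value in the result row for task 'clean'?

3

Base: id=4 (merge) at depth 0.
Iteration 1: rows with depends_on in {4} -> tag (id 8, depth 1).
Iteration 2: rows with depends_on in {8} -> lint (id 12, depth 2).
Iteration 3: rows with depends_on in {12} -> build (id 13, depth 3), clean (id 14, depth 3).
Iteration 4: no rows with depends_on in {13,14}; recursion stops.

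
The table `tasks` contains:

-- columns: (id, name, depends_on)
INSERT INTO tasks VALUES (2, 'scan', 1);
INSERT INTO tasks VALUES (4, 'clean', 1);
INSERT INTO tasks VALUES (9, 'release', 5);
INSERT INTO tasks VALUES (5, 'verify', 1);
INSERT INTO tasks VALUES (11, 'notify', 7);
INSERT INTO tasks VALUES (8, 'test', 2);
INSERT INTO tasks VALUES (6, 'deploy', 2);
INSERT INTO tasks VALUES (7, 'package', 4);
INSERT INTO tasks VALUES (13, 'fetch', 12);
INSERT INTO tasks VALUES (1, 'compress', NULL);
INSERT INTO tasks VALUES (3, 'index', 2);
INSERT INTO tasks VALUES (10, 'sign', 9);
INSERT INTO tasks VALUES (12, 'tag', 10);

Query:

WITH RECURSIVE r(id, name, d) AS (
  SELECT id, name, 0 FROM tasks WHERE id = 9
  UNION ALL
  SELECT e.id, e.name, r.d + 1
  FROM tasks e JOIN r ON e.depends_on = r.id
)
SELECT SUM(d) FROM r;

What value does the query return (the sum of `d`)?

Base: id=9 (release) at d 0.
Iteration 1: rows with depends_on in {9} -> sign (id 10, d 1).
Iteration 2: rows with depends_on in {10} -> tag (id 12, d 2).
Iteration 3: rows with depends_on in {12} -> fetch (id 13, d 3).
Iteration 4: no rows with depends_on in {13}; recursion stops.
SUM(d) = 0 + 1 + 2 + 3 = 6.

6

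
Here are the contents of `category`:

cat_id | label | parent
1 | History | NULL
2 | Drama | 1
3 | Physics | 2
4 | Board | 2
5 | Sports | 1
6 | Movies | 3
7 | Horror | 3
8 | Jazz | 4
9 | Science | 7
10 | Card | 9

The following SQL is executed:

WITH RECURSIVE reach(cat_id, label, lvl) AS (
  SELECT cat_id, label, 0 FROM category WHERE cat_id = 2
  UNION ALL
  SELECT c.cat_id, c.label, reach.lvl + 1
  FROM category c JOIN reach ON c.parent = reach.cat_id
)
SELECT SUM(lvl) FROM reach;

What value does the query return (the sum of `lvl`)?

Base: cat_id=2 (Drama) at lvl 0.
Iteration 1: rows with parent in {2} -> Physics (id 3, lvl 1), Board (id 4, lvl 1).
Iteration 2: rows with parent in {3,4} -> Movies (id 6, lvl 2), Horror (id 7, lvl 2), Jazz (id 8, lvl 2).
Iteration 3: rows with parent in {6,7,8} -> Science (id 9, lvl 3).
Iteration 4: rows with parent in {9} -> Card (id 10, lvl 4).
Iteration 5: no rows with parent in {10}; recursion stops.
SUM(lvl) = 0 + 1 + 1 + 2 + 2 + 2 + 3 + 4 = 15.

15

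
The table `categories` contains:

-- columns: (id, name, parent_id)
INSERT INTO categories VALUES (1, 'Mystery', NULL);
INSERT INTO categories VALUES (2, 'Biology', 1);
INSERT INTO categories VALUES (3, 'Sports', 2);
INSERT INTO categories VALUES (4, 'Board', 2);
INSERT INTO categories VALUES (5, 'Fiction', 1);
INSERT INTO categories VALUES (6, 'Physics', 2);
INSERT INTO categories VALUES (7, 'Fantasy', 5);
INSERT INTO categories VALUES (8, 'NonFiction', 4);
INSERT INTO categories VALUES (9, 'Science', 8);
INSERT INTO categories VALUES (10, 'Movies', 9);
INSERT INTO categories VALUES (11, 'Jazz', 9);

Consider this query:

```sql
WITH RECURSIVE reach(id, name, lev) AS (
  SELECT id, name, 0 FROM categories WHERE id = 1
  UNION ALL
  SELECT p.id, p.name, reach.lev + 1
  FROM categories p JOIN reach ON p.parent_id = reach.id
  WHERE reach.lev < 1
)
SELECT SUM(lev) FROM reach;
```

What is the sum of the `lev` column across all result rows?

Base: id=1 (Mystery) at lev 0.
Iteration 1: rows with parent_id in {1} -> Biology (id 2, lev 1), Fiction (id 5, lev 1).
Iteration 2: lev < 1 fails for all current rows; recursion stops.
SUM(lev) = 0 + 1 + 1 = 2.

2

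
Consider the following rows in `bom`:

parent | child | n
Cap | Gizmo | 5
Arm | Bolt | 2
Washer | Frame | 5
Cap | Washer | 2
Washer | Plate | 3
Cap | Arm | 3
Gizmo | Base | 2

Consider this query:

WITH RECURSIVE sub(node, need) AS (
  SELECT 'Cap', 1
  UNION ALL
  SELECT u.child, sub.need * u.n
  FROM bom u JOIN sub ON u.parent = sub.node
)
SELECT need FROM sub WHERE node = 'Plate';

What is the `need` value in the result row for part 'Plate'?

6

Base: (Cap, need=1).
Iteration 1: components of {Cap} -> Arm = 1*3 = 3, Gizmo = 1*5 = 5, Washer = 1*2 = 2.
Iteration 2: components of {Arm,Gizmo,Washer} -> Base = 5*2 = 10, Bolt = 3*2 = 6, Frame = 2*5 = 10, Plate = 2*3 = 6.
Iteration 3: no further components; recursion stops.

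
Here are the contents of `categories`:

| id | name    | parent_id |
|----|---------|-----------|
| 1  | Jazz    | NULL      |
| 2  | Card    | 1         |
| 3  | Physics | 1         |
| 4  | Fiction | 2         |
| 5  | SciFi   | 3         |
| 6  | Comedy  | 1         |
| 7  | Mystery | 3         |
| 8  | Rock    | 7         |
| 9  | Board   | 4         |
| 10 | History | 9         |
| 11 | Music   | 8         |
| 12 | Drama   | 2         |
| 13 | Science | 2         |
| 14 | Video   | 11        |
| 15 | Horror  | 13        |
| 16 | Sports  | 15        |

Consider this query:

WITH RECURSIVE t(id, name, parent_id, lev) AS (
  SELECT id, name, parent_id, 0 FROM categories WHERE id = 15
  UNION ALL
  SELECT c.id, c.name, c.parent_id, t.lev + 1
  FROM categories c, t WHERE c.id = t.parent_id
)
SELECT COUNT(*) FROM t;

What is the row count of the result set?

Base: id=15 (Horror), parent_id=13, lev 0.
Iteration 1: join on id=13 -> Science (id 13, parent_id=2, lev 1).
Iteration 2: join on id=2 -> Card (id 2, parent_id=1, lev 2).
Iteration 3: join on id=1 -> Jazz (id 1, parent_id=NULL, lev 3).
Iteration 4: parent_id is NULL; no match; recursion stops.
Total rows emitted: 4.

4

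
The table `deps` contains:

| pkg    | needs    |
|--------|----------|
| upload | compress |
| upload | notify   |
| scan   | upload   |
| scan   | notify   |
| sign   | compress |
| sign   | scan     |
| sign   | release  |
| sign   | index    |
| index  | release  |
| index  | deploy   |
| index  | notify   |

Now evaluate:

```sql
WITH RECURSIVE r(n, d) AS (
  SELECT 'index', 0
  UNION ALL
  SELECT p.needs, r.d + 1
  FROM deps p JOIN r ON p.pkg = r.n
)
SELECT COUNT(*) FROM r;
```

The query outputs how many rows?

4

Base: (index, d=0).
Iteration 1: edges from {index} -> (deploy, d=1), (notify, d=1), (release, d=1).
Iteration 2: no outgoing edges from {deploy,notify,release}; recursion stops.
Total rows emitted: 4.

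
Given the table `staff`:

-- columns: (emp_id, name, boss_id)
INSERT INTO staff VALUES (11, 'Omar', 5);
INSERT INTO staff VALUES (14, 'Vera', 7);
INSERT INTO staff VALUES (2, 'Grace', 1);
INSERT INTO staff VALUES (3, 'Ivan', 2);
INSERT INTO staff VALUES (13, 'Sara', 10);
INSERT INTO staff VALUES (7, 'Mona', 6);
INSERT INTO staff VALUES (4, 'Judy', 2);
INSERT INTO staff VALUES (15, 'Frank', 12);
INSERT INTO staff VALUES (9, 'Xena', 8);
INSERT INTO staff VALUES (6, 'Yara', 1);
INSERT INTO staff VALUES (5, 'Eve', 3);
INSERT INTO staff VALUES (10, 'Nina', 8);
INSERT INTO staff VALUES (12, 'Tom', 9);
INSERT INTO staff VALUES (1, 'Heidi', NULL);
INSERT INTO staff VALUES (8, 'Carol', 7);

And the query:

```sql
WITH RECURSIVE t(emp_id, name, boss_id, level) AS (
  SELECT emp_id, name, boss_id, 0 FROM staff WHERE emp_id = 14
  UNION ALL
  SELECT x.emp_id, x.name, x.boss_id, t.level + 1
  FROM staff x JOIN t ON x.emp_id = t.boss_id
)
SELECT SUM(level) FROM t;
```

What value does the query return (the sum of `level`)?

Base: emp_id=14 (Vera), boss_id=7, level 0.
Iteration 1: join on emp_id=7 -> Mona (id 7, boss_id=6, level 1).
Iteration 2: join on emp_id=6 -> Yara (id 6, boss_id=1, level 2).
Iteration 3: join on emp_id=1 -> Heidi (id 1, boss_id=NULL, level 3).
Iteration 4: boss_id is NULL; no match; recursion stops.
SUM(level) = 0 + 1 + 2 + 3 = 6.

6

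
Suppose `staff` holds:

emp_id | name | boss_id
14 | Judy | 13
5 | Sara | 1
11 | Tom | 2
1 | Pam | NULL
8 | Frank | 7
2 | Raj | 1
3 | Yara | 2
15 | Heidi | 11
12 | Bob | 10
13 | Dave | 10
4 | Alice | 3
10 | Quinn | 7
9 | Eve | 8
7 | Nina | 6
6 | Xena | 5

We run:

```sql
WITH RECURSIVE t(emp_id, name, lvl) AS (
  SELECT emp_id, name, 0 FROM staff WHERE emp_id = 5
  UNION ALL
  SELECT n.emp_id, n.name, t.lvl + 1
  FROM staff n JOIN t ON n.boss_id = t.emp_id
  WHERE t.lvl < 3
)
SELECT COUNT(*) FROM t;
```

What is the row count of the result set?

Base: emp_id=5 (Sara) at lvl 0.
Iteration 1: rows with boss_id in {5} -> Xena (id 6, lvl 1).
Iteration 2: rows with boss_id in {6} -> Nina (id 7, lvl 2).
Iteration 3: rows with boss_id in {7} -> Frank (id 8, lvl 3), Quinn (id 10, lvl 3).
Iteration 4: lvl < 3 fails for all current rows; recursion stops.
Total rows emitted: 5.

5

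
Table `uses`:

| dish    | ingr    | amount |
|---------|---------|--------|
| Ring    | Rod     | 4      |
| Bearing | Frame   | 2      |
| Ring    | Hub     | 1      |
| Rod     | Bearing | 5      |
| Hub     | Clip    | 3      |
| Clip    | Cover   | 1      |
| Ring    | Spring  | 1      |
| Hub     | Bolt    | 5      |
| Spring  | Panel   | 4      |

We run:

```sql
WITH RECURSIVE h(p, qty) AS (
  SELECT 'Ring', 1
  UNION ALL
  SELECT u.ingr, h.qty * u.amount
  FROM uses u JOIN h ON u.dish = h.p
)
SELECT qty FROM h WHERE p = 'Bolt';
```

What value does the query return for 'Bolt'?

5

Base: (Ring, qty=1).
Iteration 1: components of {Ring} -> Hub = 1*1 = 1, Rod = 1*4 = 4, Spring = 1*1 = 1.
Iteration 2: components of {Hub,Rod,Spring} -> Bearing = 4*5 = 20, Bolt = 1*5 = 5, Clip = 1*3 = 3, Panel = 1*4 = 4.
Iteration 3: components of {Bearing,Bolt,Clip,Panel} -> Cover = 3*1 = 3, Frame = 20*2 = 40.
Iteration 4: no further components; recursion stops.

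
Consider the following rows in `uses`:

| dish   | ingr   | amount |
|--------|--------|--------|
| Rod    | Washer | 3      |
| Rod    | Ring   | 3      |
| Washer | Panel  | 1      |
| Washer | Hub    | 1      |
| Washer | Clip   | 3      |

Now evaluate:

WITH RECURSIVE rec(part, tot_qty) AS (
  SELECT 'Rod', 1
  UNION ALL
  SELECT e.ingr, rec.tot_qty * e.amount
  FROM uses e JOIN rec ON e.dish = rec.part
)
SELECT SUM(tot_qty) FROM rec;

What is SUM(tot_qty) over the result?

22

Base: (Rod, tot_qty=1).
Iteration 1: components of {Rod} -> Ring = 1*3 = 3, Washer = 1*3 = 3.
Iteration 2: components of {Ring,Washer} -> Clip = 3*3 = 9, Hub = 3*1 = 3, Panel = 3*1 = 3.
Iteration 3: no further components; recursion stops.
SUM(tot_qty) = 1 + 3 + 3 + 3 + 3 + 9 = 22.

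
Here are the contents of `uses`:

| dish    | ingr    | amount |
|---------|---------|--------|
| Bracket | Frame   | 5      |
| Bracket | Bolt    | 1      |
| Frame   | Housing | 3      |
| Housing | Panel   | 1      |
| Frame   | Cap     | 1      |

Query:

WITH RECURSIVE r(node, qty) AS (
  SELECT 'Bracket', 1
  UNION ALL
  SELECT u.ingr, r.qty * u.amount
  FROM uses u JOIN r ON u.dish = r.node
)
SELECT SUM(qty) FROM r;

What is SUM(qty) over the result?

42

Base: (Bracket, qty=1).
Iteration 1: components of {Bracket} -> Bolt = 1*1 = 1, Frame = 1*5 = 5.
Iteration 2: components of {Bolt,Frame} -> Cap = 5*1 = 5, Housing = 5*3 = 15.
Iteration 3: components of {Cap,Housing} -> Panel = 15*1 = 15.
Iteration 4: no further components; recursion stops.
SUM(qty) = 1 + 5 + 1 + 15 + 5 + 15 = 42.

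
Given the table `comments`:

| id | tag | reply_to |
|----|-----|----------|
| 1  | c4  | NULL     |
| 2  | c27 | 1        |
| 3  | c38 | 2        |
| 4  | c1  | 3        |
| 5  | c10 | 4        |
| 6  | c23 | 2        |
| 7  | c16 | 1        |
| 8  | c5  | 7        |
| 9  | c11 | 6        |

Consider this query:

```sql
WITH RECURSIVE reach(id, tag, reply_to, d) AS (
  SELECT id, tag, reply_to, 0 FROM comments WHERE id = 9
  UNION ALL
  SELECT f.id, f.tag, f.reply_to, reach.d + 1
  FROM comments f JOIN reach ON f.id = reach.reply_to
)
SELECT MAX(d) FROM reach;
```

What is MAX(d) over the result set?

3

Base: id=9 (c11), reply_to=6, d 0.
Iteration 1: join on id=6 -> c23 (id 6, reply_to=2, d 1).
Iteration 2: join on id=2 -> c27 (id 2, reply_to=1, d 2).
Iteration 3: join on id=1 -> c4 (id 1, reply_to=NULL, d 3).
Iteration 4: reply_to is NULL; no match; recursion stops.
d values: 0, 1, 2, 3; the maximum is 3.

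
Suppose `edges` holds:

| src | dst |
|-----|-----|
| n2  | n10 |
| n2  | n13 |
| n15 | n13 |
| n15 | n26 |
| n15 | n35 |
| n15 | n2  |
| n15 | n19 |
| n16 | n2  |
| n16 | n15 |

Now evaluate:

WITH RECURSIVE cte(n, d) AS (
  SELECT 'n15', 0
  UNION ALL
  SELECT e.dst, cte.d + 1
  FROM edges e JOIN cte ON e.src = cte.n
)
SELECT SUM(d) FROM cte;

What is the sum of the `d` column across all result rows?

9

Base: (n15, d=0).
Iteration 1: edges from {n15} -> (n13, d=1), (n19, d=1), (n2, d=1), (n26, d=1), (n35, d=1).
Iteration 2: edges from {n13,n19,n2,n26,n35} -> (n10, d=2), (n13, d=2).
Iteration 3: no outgoing edges from {n10,n13}; recursion stops.
SUM(d) = 0 + 1 + 1 + 1 + 1 + 1 + 2 + 2 = 9.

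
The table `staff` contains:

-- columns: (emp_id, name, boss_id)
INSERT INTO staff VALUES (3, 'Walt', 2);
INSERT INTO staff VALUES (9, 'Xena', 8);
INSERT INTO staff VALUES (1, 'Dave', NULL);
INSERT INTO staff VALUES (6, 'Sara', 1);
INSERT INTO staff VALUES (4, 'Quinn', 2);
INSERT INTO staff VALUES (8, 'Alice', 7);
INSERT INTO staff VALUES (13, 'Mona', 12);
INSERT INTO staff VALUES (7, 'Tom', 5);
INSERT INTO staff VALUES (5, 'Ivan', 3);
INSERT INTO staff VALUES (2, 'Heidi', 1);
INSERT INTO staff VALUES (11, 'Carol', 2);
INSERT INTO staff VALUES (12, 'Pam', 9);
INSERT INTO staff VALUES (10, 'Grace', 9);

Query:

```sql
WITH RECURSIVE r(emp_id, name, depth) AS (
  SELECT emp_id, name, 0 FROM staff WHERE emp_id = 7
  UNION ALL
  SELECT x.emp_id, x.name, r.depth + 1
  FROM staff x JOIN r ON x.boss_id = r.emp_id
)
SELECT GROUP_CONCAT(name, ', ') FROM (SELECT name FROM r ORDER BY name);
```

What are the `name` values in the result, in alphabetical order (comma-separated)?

Alice, Grace, Mona, Pam, Tom, Xena

Base: emp_id=7 (Tom) at depth 0.
Iteration 1: rows with boss_id in {7} -> Alice (id 8, depth 1).
Iteration 2: rows with boss_id in {8} -> Xena (id 9, depth 2).
Iteration 3: rows with boss_id in {9} -> Grace (id 10, depth 3), Pam (id 12, depth 3).
Iteration 4: rows with boss_id in {10,12} -> Mona (id 13, depth 4).
Iteration 5: no rows with boss_id in {13}; recursion stops.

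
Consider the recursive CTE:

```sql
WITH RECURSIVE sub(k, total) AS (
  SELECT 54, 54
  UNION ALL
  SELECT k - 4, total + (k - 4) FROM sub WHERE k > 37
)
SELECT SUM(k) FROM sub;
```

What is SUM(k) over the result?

264

Base: k=54, total=54.
Iteration 1: 54 > 37 holds -> k = 54 - 4 = 50, total = 54 + 50 = 104.
Iteration 2: 50 > 37 holds -> k = 50 - 4 = 46, total = 104 + 46 = 150.
Iteration 3: 46 > 37 holds -> k = 46 - 4 = 42, total = 150 + 42 = 192.
Iteration 4: 42 > 37 holds -> k = 42 - 4 = 38, total = 192 + 38 = 230.
Iteration 5: 38 > 37 holds -> k = 38 - 4 = 34, total = 230 + 34 = 264.
Iteration 6: 34 > 37 fails; recursion stops.
SUM(k) = 54 + 50 + 46 + 42 + 38 + 34 = 264.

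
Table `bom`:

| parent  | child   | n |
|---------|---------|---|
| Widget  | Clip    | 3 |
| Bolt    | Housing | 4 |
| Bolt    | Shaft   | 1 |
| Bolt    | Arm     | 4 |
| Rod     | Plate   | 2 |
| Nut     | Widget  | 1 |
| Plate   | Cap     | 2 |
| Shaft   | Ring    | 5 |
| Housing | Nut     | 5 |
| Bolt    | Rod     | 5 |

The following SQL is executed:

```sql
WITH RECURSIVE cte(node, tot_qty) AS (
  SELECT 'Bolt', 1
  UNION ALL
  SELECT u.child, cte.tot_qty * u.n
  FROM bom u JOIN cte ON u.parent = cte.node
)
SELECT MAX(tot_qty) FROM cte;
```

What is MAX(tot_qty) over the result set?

60

Base: (Bolt, tot_qty=1).
Iteration 1: components of {Bolt} -> Arm = 1*4 = 4, Housing = 1*4 = 4, Rod = 1*5 = 5, Shaft = 1*1 = 1.
Iteration 2: components of {Arm,Housing,Rod,Shaft} -> Nut = 4*5 = 20, Plate = 5*2 = 10, Ring = 1*5 = 5.
Iteration 3: components of {Nut,Plate,Ring} -> Cap = 10*2 = 20, Widget = 20*1 = 20.
Iteration 4: components of {Cap,Widget} -> Clip = 20*3 = 60.
Iteration 5: no further components; recursion stops.
tot_qty values: 1, 1, 4, 5, 4, 5, 20, 10, 20, 20, 60; the maximum is 60.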